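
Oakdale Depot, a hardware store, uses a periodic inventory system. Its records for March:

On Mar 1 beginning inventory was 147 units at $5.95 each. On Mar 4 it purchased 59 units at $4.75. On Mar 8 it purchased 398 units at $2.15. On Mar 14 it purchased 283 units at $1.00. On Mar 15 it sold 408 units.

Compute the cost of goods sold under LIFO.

Mar 15, 408 sold [LIFO — newest first]: 283 @ $1.00 + 125 @ $2.15 = $551.75
Ending inventory: 147 @ $5.95 + 59 @ $4.75 + 273 @ $2.15 = $1,741.85

COGS = $551.75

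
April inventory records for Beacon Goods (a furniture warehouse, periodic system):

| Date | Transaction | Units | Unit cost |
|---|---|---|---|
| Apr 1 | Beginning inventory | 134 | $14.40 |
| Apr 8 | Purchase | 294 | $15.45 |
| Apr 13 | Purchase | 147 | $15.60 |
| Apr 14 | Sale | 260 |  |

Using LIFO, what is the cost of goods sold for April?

COGS = $4,039.05

Apr 14, 260 sold [LIFO — newest first]: 147 @ $15.60 + 113 @ $15.45 = $4,039.05
Ending inventory: 134 @ $14.40 + 181 @ $15.45 = $4,726.05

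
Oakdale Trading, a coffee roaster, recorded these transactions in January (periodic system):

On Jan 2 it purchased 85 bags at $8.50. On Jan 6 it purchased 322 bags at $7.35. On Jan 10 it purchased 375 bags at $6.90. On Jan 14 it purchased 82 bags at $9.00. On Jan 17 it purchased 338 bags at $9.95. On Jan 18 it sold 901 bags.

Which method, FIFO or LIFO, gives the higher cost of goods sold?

LIFO

FIFO COGS: 85 @ $8.50 + 322 @ $7.35 + 375 @ $6.90 + 82 @ $9.00 + 37 @ $9.95 = $6,782.85
LIFO COGS: 338 @ $9.95 + 82 @ $9.00 + 375 @ $6.90 + 106 @ $7.35 = $7,467.70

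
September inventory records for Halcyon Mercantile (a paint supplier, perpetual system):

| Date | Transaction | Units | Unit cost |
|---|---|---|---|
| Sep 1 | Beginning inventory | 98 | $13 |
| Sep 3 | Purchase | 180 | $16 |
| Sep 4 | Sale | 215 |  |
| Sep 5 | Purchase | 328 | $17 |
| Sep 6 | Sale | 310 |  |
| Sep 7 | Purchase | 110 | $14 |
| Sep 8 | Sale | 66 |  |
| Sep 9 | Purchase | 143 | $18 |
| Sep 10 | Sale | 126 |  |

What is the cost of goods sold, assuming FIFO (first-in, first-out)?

COGS = $11,288

Sep 4, 215 sold [FIFO — oldest first]: 98 @ $13 + 117 @ $16 = $3,146
Sep 6, 310 sold [FIFO — oldest first]: 63 @ $16 + 247 @ $17 = $5,207
Sep 8, 66 sold [FIFO — oldest first]: 66 @ $17 = $1,122
Sep 10, 126 sold [FIFO — oldest first]: 15 @ $17 + 110 @ $14 + 1 @ $18 = $1,813
Total COGS = $3,146 + $5,207 + $1,122 + $1,813 = $11,288
Ending inventory: 142 @ $18 = $2,556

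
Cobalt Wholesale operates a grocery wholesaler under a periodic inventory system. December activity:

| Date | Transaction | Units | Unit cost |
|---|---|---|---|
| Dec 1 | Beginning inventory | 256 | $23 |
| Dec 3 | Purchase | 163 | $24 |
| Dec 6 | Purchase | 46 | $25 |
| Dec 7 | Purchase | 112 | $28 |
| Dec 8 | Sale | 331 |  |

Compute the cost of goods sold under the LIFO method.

COGS = $8,428

Dec 8, 331 sold [LIFO — newest first]: 112 @ $28 + 46 @ $25 + 163 @ $24 + 10 @ $23 = $8,428
Ending inventory: 246 @ $23 = $5,658
Check: goods available $14,086 = COGS $8,428 + ending $5,658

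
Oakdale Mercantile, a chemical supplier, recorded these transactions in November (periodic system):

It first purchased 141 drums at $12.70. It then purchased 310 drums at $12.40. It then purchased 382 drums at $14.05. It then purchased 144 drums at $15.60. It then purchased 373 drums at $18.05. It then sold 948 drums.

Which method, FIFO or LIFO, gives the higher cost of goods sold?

FIFO COGS: 141 @ $12.70 + 310 @ $12.40 + 382 @ $14.05 + 115 @ $15.60 = $12,795.80
LIFO COGS: 373 @ $18.05 + 144 @ $15.60 + 382 @ $14.05 + 49 @ $12.40 = $14,953.75

LIFO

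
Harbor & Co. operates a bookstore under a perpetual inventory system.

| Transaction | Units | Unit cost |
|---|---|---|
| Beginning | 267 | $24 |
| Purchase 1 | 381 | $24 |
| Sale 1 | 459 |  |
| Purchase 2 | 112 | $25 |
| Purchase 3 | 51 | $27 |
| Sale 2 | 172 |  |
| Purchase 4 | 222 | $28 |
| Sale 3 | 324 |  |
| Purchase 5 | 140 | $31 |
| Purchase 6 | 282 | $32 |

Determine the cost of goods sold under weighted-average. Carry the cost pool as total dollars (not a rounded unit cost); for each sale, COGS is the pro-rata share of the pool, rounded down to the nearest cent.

COGS = $23,874.40

After Beginning: 267 on hand, pool $6,408.00 (≈ $24.0000 each)
After Purchase 1: 648 on hand, pool $15,552.00 (≈ $24.0000 each)
Sale 1, sell 459: 459/648 × $15,552.00 → $11,016.00
After Purchase 2: 301 on hand, pool $7,336.00 (≈ $24.3721 each)
After Purchase 3: 352 on hand, pool $8,713.00 (≈ $24.7528 each)
Sale 2, sell 172: 172/352 × $8,713.00 → $4,257.48
After Purchase 4: 402 on hand, pool $10,671.52 (≈ $26.5461 each)
Sale 3, sell 324: 324/402 × $10,671.52 → $8,600.92
After Purchase 5: 218 on hand, pool $6,410.60 (≈ $29.4064 each)
After Purchase 6: 500 on hand, pool $15,434.60 (≈ $30.8692 each)
Total COGS = $11,016.00 + $4,257.48 + $8,600.92 = $23,874.40
Ending inventory (cost pool remaining) = $15,434.60
Check: goods available $39,309.00 = COGS $23,874.40 + ending $15,434.60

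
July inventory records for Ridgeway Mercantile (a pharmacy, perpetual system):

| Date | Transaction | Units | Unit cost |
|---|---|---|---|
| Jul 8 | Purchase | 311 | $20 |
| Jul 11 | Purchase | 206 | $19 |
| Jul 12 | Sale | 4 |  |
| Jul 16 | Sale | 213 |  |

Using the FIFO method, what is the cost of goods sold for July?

Jul 12, 4 sold [FIFO — oldest first]: 4 @ $20 = $80
Jul 16, 213 sold [FIFO — oldest first]: 213 @ $20 = $4,260
Total COGS = $80 + $4,260 = $4,340
Ending inventory: 94 @ $20 + 206 @ $19 = $5,794

COGS = $4,340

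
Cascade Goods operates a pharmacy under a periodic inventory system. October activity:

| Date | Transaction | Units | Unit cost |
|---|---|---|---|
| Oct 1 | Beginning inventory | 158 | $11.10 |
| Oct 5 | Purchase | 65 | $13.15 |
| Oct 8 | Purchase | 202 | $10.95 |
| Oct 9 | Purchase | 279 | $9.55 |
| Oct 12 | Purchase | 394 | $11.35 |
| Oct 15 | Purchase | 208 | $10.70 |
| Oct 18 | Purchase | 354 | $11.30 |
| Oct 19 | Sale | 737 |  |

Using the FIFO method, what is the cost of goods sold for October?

COGS = $7,859.45

Oct 19, 737 sold [FIFO — oldest first]: 158 @ $11.10 + 65 @ $13.15 + 202 @ $10.95 + 279 @ $9.55 + 33 @ $11.35 = $7,859.45
Ending inventory: 361 @ $11.35 + 208 @ $10.70 + 354 @ $11.30 = $10,323.15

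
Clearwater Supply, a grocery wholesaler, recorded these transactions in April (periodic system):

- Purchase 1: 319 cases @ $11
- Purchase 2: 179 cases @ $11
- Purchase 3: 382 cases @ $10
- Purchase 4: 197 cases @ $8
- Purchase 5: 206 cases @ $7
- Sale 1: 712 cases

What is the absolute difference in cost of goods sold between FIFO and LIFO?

FIFO COGS: 319 @ $11 + 179 @ $11 + 214 @ $10 = $7,618
LIFO COGS: 206 @ $7 + 197 @ $8 + 309 @ $10 = $6,108
Difference = |$7,618 − $6,108| = $1,510

$1,510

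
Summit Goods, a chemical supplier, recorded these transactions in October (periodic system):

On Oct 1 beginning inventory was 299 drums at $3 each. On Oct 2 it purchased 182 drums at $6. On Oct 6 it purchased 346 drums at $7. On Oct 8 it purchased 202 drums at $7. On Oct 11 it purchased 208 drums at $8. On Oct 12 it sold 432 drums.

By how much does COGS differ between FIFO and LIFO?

$1,537

FIFO COGS: 299 @ $3 + 133 @ $6 = $1,695
LIFO COGS: 208 @ $8 + 202 @ $7 + 22 @ $7 = $3,232
Difference = |$1,695 − $3,232| = $1,537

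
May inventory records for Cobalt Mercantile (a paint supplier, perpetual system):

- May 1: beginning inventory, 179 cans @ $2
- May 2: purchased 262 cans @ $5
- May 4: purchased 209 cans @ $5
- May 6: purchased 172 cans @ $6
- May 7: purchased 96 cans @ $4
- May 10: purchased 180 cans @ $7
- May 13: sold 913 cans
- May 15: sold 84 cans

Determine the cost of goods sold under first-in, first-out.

COGS = $4,682

May 13, 913 sold [FIFO — oldest first]: 179 @ $2 + 262 @ $5 + 209 @ $5 + 172 @ $6 + 91 @ $4 = $4,109
May 15, 84 sold [FIFO — oldest first]: 5 @ $4 + 79 @ $7 = $573
Total COGS = $4,109 + $573 = $4,682
Ending inventory: 101 @ $7 = $707
Check: goods available $5,389 = COGS $4,682 + ending $707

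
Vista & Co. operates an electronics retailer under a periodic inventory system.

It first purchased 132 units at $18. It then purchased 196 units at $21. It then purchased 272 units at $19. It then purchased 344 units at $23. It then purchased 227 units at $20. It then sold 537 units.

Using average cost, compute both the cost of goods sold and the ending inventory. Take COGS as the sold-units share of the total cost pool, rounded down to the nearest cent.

COGS = $11,057.33; ending inventory = $13,054.67

Sale 1, sell 537: 537/1171 × $24,112.00 → $11,057.33
Ending inventory (cost pool remaining) = $13,054.67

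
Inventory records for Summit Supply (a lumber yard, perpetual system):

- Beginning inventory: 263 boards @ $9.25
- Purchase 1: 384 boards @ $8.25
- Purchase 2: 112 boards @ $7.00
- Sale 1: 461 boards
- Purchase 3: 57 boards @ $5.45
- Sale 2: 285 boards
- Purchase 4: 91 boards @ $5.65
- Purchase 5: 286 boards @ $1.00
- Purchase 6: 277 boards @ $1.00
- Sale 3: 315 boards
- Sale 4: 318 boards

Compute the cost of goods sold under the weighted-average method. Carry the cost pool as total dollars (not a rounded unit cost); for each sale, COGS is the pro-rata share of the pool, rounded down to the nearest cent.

COGS = $7,567.33

After Beginning: 263 on hand, pool $2,432.75 (≈ $9.2500 each)
After Purchase 1: 647 on hand, pool $5,600.75 (≈ $8.6565 each)
After Purchase 2: 759 on hand, pool $6,384.75 (≈ $8.4121 each)
Sale 1, sell 461: 461/759 × $6,384.75 → $3,877.95
After Purchase 3: 355 on hand, pool $2,817.45 (≈ $7.9365 each)
Sale 2, sell 285: 285/355 × $2,817.45 → $2,261.89
After Purchase 4: 161 on hand, pool $1,069.71 (≈ $6.6442 each)
After Purchase 5: 447 on hand, pool $1,355.71 (≈ $3.0329 each)
After Purchase 6: 724 on hand, pool $1,632.71 (≈ $2.2551 each)
Sale 3, sell 315: 315/724 × $1,632.71 → $710.36
Sale 4, sell 318: 318/409 × $922.35 → $717.13
Total COGS = $3,877.95 + $2,261.89 + $710.36 + $717.13 = $7,567.33
Ending inventory (cost pool remaining) = $205.22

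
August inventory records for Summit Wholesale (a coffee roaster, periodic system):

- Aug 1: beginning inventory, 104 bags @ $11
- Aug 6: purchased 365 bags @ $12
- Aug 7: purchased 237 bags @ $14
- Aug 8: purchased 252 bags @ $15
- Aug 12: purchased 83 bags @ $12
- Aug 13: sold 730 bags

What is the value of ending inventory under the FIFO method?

Ending inventory = $4,416

Aug 13, 730 sold [FIFO — oldest first]: 104 @ $11 + 365 @ $12 + 237 @ $14 + 24 @ $15 = $9,202
Ending inventory: 228 @ $15 + 83 @ $12 = $4,416
Check: goods available $13,618 = COGS $9,202 + ending $4,416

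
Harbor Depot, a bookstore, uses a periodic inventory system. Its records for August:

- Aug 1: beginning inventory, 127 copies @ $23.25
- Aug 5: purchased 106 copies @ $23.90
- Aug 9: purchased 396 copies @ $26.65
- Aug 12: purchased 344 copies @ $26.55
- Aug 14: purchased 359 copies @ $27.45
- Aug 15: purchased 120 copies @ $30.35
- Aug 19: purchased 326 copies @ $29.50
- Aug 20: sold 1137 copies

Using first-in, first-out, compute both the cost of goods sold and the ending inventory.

COGS = $29,674.55; ending inventory = $18,611.75

Aug 20, 1137 sold [FIFO — oldest first]: 127 @ $23.25 + 106 @ $23.90 + 396 @ $26.65 + 344 @ $26.55 + 164 @ $27.45 = $29,674.55
Ending inventory: 195 @ $27.45 + 120 @ $30.35 + 326 @ $29.50 = $18,611.75
Check: goods available $48,286.30 = COGS $29,674.55 + ending $18,611.75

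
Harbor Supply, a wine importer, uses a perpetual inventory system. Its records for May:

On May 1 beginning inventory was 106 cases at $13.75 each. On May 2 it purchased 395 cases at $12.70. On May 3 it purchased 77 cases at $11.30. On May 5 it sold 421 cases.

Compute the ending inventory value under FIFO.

May 5, 421 sold [FIFO — oldest first]: 106 @ $13.75 + 315 @ $12.70 = $5,458.00
Ending inventory: 80 @ $12.70 + 77 @ $11.30 = $1,886.10

Ending inventory = $1,886.10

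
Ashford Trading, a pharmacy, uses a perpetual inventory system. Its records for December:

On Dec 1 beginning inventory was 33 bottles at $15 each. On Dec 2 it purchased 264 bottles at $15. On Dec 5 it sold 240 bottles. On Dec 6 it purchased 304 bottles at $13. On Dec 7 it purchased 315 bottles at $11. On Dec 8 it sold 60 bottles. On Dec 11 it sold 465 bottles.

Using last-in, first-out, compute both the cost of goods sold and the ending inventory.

COGS = $9,795; ending inventory = $2,077

Dec 5, 240 sold [LIFO — newest first]: 240 @ $15 = $3,600
Dec 8, 60 sold [LIFO — newest first]: 60 @ $11 = $660
Dec 11, 465 sold [LIFO — newest first]: 255 @ $11 + 210 @ $13 = $5,535
Total COGS = $3,600 + $660 + $5,535 = $9,795
Ending inventory: 33 @ $15 + 24 @ $15 + 94 @ $13 = $2,077
Check: goods available $11,872 = COGS $9,795 + ending $2,077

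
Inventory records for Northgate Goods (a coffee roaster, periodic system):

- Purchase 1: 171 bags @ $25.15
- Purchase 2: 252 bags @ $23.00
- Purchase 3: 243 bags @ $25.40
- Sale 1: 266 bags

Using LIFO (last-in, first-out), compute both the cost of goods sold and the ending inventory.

Sale 1 (266) [LIFO — newest first]: 243 @ $25.40 + 23 @ $23.00 = $6,701.20
Ending inventory: 171 @ $25.15 + 229 @ $23.00 = $9,567.65

COGS = $6,701.20; ending inventory = $9,567.65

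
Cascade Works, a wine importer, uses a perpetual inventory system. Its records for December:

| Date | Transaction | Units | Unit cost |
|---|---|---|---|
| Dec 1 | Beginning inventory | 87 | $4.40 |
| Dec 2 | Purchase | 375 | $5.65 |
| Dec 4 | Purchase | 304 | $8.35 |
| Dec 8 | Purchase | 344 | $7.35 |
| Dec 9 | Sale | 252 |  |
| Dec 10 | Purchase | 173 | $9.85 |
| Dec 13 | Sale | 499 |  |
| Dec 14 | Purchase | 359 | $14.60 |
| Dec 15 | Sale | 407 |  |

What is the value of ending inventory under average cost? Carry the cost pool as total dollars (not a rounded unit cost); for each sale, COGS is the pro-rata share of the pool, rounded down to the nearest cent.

After Dec 1: 87 on hand, pool $382.80 (≈ $4.4000 each)
After Dec 2: 462 on hand, pool $2,501.55 (≈ $5.4146 each)
After Dec 4: 766 on hand, pool $5,039.95 (≈ $6.5796 each)
After Dec 8: 1110 on hand, pool $7,568.35 (≈ $6.8183 each)
Dec 9, sell 252: 252/1110 × $7,568.35 → $1,718.22
After Dec 10: 1031 on hand, pool $7,554.18 (≈ $7.3270 each)
Dec 13, sell 499: 499/1031 × $7,554.18 → $3,656.19
After Dec 14: 891 on hand, pool $9,139.39 (≈ $10.2575 each)
Dec 15, sell 407: 407/891 × $9,139.39 → $4,174.78
Total COGS = $1,718.22 + $3,656.19 + $4,174.78 = $9,549.19
Ending inventory (cost pool remaining) = $4,964.61

Ending inventory = $4,964.61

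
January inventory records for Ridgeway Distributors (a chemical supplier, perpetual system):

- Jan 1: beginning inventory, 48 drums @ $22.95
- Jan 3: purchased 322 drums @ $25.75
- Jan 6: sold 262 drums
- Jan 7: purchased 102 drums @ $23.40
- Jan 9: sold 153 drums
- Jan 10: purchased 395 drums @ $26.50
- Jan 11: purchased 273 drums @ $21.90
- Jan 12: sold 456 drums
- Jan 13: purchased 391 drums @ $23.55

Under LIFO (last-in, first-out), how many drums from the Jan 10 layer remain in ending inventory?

212

Jan 6, 262 sold [LIFO — newest first]: 262 @ $25.75 = $6,746.50
Jan 9, 153 sold [LIFO — newest first]: 102 @ $23.40 + 51 @ $25.75 = $3,700.05
Jan 12, 456 sold [LIFO — newest first]: 273 @ $21.90 + 183 @ $26.50 = $10,828.20
Total COGS = $6,746.50 + $3,700.05 + $10,828.20 = $21,274.75
Ending inventory: 48 @ $22.95 + 9 @ $25.75 + 212 @ $26.50 + 391 @ $23.55 = $16,159.40
Check: goods available $37,434.15 = COGS $21,274.75 + ending $16,159.40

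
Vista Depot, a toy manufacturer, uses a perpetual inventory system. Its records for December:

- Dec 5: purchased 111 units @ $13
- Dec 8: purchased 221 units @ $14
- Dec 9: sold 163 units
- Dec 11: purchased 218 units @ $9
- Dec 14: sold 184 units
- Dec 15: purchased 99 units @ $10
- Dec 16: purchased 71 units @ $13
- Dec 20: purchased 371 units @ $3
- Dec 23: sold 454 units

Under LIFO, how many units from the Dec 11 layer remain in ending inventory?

34

Dec 9, 163 sold [LIFO — newest first]: 163 @ $14 = $2,282
Dec 14, 184 sold [LIFO — newest first]: 184 @ $9 = $1,656
Dec 23, 454 sold [LIFO — newest first]: 371 @ $3 + 71 @ $13 + 12 @ $10 = $2,156
Total COGS = $2,282 + $1,656 + $2,156 = $6,094
Ending inventory: 111 @ $13 + 58 @ $14 + 34 @ $9 + 87 @ $10 = $3,431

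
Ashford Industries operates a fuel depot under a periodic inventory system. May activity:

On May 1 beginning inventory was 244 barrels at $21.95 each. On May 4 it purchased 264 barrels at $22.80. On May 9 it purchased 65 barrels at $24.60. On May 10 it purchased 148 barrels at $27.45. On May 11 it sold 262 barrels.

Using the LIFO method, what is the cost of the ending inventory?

May 11, 262 sold [LIFO — newest first]: 148 @ $27.45 + 65 @ $24.60 + 49 @ $22.80 = $6,778.80
Ending inventory: 244 @ $21.95 + 215 @ $22.80 = $10,257.80
Check: goods available $17,036.60 = COGS $6,778.80 + ending $10,257.80

Ending inventory = $10,257.80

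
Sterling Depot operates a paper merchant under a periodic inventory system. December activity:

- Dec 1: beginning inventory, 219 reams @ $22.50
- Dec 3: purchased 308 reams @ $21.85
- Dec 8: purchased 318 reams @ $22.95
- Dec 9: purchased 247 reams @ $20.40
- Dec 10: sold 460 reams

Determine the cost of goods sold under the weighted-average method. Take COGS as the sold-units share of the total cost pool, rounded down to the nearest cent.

Dec 10, sell 460: 460/1092 × $23,994.20 → $10,107.44
Ending inventory (cost pool remaining) = $13,886.76

COGS = $10,107.44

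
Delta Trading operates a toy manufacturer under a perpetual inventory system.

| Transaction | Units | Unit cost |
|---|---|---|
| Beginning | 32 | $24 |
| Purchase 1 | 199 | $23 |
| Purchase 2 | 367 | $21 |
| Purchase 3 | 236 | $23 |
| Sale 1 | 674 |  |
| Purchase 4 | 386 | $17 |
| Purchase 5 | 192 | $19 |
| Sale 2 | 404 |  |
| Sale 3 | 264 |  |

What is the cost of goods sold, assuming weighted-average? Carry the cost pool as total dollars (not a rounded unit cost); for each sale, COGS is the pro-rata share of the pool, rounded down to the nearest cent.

After Beginning: 32 on hand, pool $768.00 (≈ $24.0000 each)
After Purchase 1: 231 on hand, pool $5,345.00 (≈ $23.1385 each)
After Purchase 2: 598 on hand, pool $13,052.00 (≈ $21.8261 each)
After Purchase 3: 834 on hand, pool $18,480.00 (≈ $22.1583 each)
Sale 1, sell 674: 674/834 × $18,480.00 → $14,934.67
After Purchase 4: 546 on hand, pool $10,107.33 (≈ $18.5116 each)
After Purchase 5: 738 on hand, pool $13,755.33 (≈ $18.6387 each)
Sale 2, sell 404: 404/738 × $13,755.33 → $7,530.01
Sale 3, sell 264: 264/334 × $6,225.32 → $4,920.61
Total COGS = $14,934.67 + $7,530.01 + $4,920.61 = $27,385.29
Ending inventory (cost pool remaining) = $1,304.71

COGS = $27,385.29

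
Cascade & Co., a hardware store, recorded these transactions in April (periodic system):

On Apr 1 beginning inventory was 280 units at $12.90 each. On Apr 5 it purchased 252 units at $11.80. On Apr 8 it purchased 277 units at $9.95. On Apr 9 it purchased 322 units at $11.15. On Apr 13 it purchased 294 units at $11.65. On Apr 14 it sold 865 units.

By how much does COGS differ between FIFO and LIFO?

$473.20

FIFO COGS: 280 @ $12.90 + 252 @ $11.80 + 277 @ $9.95 + 56 @ $11.15 = $9,966.15
LIFO COGS: 294 @ $11.65 + 322 @ $11.15 + 249 @ $9.95 = $9,492.95
Difference = |$9,966.15 − $9,492.95| = $473.20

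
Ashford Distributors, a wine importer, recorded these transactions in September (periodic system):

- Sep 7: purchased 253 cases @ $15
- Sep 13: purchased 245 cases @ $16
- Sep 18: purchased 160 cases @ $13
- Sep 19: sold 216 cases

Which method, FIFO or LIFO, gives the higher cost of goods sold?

FIFO COGS: 216 @ $15 = $3,240
LIFO COGS: 160 @ $13 + 56 @ $16 = $2,976

FIFO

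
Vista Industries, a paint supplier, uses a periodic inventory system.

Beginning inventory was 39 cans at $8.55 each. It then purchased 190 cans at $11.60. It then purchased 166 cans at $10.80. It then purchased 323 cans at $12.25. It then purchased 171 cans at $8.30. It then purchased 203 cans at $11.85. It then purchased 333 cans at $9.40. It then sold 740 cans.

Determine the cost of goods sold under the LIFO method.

COGS = $7,359.30

Sale 1 (740) [LIFO — newest first]: 333 @ $9.40 + 203 @ $11.85 + 171 @ $8.30 + 33 @ $12.25 = $7,359.30
Ending inventory: 39 @ $8.55 + 190 @ $11.60 + 166 @ $10.80 + 290 @ $12.25 = $7,882.75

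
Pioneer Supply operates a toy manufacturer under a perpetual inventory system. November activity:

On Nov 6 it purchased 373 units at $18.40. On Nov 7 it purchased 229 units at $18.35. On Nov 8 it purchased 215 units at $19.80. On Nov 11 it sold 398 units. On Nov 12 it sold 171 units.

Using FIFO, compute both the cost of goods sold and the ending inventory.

COGS = $10,459.80; ending inventory = $4,862.55

Nov 11, 398 sold [FIFO — oldest first]: 373 @ $18.40 + 25 @ $18.35 = $7,321.95
Nov 12, 171 sold [FIFO — oldest first]: 171 @ $18.35 = $3,137.85
Total COGS = $7,321.95 + $3,137.85 = $10,459.80
Ending inventory: 33 @ $18.35 + 215 @ $19.80 = $4,862.55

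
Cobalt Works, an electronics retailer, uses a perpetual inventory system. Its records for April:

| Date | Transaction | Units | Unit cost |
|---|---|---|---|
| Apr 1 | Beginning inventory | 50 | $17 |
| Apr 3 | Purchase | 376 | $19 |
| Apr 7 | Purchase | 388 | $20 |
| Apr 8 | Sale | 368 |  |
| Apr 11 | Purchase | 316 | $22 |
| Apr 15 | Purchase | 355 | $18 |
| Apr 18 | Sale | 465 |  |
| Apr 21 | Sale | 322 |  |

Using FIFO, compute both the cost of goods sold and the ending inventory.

COGS = $23,156; ending inventory = $5,940

Apr 8, 368 sold [FIFO — oldest first]: 50 @ $17 + 318 @ $19 = $6,892
Apr 18, 465 sold [FIFO — oldest first]: 58 @ $19 + 388 @ $20 + 19 @ $22 = $9,280
Apr 21, 322 sold [FIFO — oldest first]: 297 @ $22 + 25 @ $18 = $6,984
Total COGS = $6,892 + $9,280 + $6,984 = $23,156
Ending inventory: 330 @ $18 = $5,940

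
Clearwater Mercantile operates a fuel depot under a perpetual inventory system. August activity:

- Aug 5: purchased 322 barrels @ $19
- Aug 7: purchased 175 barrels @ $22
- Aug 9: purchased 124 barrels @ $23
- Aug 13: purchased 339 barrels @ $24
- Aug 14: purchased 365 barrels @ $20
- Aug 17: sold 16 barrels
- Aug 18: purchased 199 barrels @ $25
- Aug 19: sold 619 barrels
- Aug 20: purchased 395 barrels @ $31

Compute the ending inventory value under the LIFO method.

Aug 17, 16 sold [LIFO — newest first]: 16 @ $20 = $320
Aug 19, 619 sold [LIFO — newest first]: 199 @ $25 + 349 @ $20 + 71 @ $24 = $13,659
Total COGS = $320 + $13,659 = $13,979
Ending inventory: 322 @ $19 + 175 @ $22 + 124 @ $23 + 268 @ $24 + 395 @ $31 = $31,497

Ending inventory = $31,497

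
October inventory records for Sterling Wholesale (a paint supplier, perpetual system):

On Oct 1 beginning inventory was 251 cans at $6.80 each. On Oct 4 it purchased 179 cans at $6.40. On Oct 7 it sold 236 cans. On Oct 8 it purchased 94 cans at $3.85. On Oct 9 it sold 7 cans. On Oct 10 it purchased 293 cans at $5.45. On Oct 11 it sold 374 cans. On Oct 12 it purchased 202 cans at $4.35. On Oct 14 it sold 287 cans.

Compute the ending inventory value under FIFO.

Ending inventory = $500.25

Oct 7, 236 sold [FIFO — oldest first]: 236 @ $6.80 = $1,604.80
Oct 9, 7 sold [FIFO — oldest first]: 7 @ $6.80 = $47.60
Oct 11, 374 sold [FIFO — oldest first]: 8 @ $6.80 + 179 @ $6.40 + 94 @ $3.85 + 93 @ $5.45 = $2,068.75
Oct 14, 287 sold [FIFO — oldest first]: 200 @ $5.45 + 87 @ $4.35 = $1,468.45
Total COGS = $1,604.80 + $47.60 + $2,068.75 + $1,468.45 = $5,189.60
Ending inventory: 115 @ $4.35 = $500.25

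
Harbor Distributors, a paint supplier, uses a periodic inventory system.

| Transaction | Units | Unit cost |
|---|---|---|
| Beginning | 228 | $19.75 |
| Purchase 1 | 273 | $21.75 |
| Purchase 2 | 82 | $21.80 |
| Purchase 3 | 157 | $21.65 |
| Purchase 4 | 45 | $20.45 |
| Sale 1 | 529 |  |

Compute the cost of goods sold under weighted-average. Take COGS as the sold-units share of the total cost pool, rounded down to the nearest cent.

COGS = $11,151.21

Sale 1, sell 529: 529/785 × $16,547.65 → $11,151.21
Ending inventory (cost pool remaining) = $5,396.44
Check: goods available $16,547.65 = COGS $11,151.21 + ending $5,396.44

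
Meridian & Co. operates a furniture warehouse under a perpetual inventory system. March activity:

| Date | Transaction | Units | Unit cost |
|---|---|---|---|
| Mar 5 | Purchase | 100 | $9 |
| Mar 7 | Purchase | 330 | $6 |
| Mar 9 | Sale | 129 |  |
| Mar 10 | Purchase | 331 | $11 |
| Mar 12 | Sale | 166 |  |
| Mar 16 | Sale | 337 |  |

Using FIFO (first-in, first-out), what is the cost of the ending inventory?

Mar 9, 129 sold [FIFO — oldest first]: 100 @ $9 + 29 @ $6 = $1,074
Mar 12, 166 sold [FIFO — oldest first]: 166 @ $6 = $996
Mar 16, 337 sold [FIFO — oldest first]: 135 @ $6 + 202 @ $11 = $3,032
Total COGS = $1,074 + $996 + $3,032 = $5,102
Ending inventory: 129 @ $11 = $1,419
Check: goods available $6,521 = COGS $5,102 + ending $1,419

Ending inventory = $1,419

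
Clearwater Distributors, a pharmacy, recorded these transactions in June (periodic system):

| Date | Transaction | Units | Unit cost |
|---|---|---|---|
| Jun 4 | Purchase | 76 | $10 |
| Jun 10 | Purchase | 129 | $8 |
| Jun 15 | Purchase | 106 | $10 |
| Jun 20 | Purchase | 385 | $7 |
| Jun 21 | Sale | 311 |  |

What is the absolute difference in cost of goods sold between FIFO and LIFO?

FIFO COGS: 76 @ $10 + 129 @ $8 + 106 @ $10 = $2,852
LIFO COGS: 311 @ $7 = $2,177
Difference = |$2,852 − $2,177| = $675

$675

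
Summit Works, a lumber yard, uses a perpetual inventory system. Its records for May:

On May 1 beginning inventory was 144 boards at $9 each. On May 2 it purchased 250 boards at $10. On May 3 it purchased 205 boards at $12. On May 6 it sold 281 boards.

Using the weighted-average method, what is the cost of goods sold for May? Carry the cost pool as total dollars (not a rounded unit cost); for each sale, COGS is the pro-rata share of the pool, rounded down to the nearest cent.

After May 1: 144 on hand, pool $1,296.00 (≈ $9.0000 each)
After May 2: 394 on hand, pool $3,796.00 (≈ $9.6345 each)
After May 3: 599 on hand, pool $6,256.00 (≈ $10.4441 each)
May 6, sell 281: 281/599 × $6,256.00 → $2,934.78
Ending inventory (cost pool remaining) = $3,321.22
Check: goods available $6,256.00 = COGS $2,934.78 + ending $3,321.22

COGS = $2,934.78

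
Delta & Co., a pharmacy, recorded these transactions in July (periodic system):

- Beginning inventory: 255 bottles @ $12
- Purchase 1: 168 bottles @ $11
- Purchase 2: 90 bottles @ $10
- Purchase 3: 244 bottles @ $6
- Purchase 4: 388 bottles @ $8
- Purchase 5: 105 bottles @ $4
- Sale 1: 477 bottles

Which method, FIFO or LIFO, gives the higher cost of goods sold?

FIFO COGS: 255 @ $12 + 168 @ $11 + 54 @ $10 = $5,448
LIFO COGS: 105 @ $4 + 372 @ $8 = $3,396

FIFO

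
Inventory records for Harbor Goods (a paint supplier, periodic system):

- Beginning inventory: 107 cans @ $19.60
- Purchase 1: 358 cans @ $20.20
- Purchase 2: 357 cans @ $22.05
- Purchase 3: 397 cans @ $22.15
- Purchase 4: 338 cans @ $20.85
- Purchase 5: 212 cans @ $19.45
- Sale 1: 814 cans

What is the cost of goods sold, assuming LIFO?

COGS = $17,018.30

Sale 1 (814) [LIFO — newest first]: 212 @ $19.45 + 338 @ $20.85 + 264 @ $22.15 = $17,018.30
Ending inventory: 107 @ $19.60 + 358 @ $20.20 + 357 @ $22.05 + 133 @ $22.15 = $20,146.60
Check: goods available $37,164.90 = COGS $17,018.30 + ending $20,146.60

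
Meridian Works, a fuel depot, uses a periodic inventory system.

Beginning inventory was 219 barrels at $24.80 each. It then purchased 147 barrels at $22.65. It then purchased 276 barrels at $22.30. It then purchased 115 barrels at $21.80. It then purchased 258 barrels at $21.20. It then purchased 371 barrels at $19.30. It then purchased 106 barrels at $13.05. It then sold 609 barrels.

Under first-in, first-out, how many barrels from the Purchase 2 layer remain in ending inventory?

33

Sale 1 (609) [FIFO — oldest first]: 219 @ $24.80 + 147 @ $22.65 + 243 @ $22.30 = $14,179.65
Ending inventory: 33 @ $22.30 + 115 @ $21.80 + 258 @ $21.20 + 371 @ $19.30 + 106 @ $13.05 = $17,256.10
Check: goods available $31,435.75 = COGS $14,179.65 + ending $17,256.10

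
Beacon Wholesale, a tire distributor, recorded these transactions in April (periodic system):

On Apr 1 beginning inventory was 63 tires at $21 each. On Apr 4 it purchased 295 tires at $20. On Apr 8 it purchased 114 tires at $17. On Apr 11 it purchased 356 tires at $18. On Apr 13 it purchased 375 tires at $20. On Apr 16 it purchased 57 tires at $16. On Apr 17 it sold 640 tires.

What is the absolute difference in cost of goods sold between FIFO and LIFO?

$29

FIFO COGS: 63 @ $21 + 295 @ $20 + 114 @ $17 + 168 @ $18 = $12,185
LIFO COGS: 57 @ $16 + 375 @ $20 + 208 @ $18 = $12,156
Difference = |$12,185 − $12,156| = $29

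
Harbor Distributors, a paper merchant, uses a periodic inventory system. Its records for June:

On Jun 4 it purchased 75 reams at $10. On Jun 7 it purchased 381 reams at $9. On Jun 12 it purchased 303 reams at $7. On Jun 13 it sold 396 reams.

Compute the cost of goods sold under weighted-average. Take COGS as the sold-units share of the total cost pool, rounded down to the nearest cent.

Jun 13, sell 396: 396/759 × $6,300.00 → $3,286.95
Ending inventory (cost pool remaining) = $3,013.05
Check: goods available $6,300.00 = COGS $3,286.95 + ending $3,013.05

COGS = $3,286.95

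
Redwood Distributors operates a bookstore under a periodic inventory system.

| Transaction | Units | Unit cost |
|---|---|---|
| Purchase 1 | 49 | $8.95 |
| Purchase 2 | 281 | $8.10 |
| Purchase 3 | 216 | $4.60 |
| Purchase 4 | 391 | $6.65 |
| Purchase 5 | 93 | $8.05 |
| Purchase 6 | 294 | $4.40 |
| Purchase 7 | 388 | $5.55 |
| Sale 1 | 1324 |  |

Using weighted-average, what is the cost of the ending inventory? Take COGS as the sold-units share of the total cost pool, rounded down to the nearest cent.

Sale 1, sell 1324: 1324/1712 × $10,504.05 → $8,123.45
Ending inventory (cost pool remaining) = $2,380.60

Ending inventory = $2,380.60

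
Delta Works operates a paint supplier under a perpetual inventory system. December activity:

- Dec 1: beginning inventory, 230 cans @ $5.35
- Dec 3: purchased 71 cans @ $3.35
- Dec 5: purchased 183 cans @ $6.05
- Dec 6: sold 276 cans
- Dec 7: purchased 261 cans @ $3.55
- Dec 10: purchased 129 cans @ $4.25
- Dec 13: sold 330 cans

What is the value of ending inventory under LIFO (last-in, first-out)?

Dec 6, 276 sold [LIFO — newest first]: 183 @ $6.05 + 71 @ $3.35 + 22 @ $5.35 = $1,462.70
Dec 13, 330 sold [LIFO — newest first]: 129 @ $4.25 + 201 @ $3.55 = $1,261.80
Total COGS = $1,462.70 + $1,261.80 = $2,724.50
Ending inventory: 208 @ $5.35 + 60 @ $3.55 = $1,325.80
Check: goods available $4,050.30 = COGS $2,724.50 + ending $1,325.80

Ending inventory = $1,325.80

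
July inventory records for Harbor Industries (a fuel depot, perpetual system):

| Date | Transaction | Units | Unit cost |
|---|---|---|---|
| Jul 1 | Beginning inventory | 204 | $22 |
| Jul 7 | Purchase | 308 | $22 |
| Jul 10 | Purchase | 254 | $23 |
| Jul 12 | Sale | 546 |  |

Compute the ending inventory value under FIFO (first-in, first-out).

Ending inventory = $5,060

Jul 12, 546 sold [FIFO — oldest first]: 204 @ $22 + 308 @ $22 + 34 @ $23 = $12,046
Ending inventory: 220 @ $23 = $5,060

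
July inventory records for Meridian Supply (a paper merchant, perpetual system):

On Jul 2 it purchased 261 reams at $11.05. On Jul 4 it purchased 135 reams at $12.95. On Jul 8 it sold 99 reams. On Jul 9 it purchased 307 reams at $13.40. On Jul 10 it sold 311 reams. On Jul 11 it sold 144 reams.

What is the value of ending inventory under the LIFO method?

Jul 8, 99 sold [LIFO — newest first]: 99 @ $12.95 = $1,282.05
Jul 10, 311 sold [LIFO — newest first]: 307 @ $13.40 + 4 @ $12.95 = $4,165.60
Jul 11, 144 sold [LIFO — newest first]: 32 @ $12.95 + 112 @ $11.05 = $1,652.00
Total COGS = $1,282.05 + $4,165.60 + $1,652.00 = $7,099.65
Ending inventory: 149 @ $11.05 = $1,646.45

Ending inventory = $1,646.45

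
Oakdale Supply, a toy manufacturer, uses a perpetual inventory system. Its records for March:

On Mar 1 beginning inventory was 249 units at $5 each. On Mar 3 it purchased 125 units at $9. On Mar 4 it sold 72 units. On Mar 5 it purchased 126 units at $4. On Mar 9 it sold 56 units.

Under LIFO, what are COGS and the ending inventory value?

COGS = $872; ending inventory = $2,002

Mar 4, 72 sold [LIFO — newest first]: 72 @ $9 = $648
Mar 9, 56 sold [LIFO — newest first]: 56 @ $4 = $224
Total COGS = $648 + $224 = $872
Ending inventory: 249 @ $5 + 53 @ $9 + 70 @ $4 = $2,002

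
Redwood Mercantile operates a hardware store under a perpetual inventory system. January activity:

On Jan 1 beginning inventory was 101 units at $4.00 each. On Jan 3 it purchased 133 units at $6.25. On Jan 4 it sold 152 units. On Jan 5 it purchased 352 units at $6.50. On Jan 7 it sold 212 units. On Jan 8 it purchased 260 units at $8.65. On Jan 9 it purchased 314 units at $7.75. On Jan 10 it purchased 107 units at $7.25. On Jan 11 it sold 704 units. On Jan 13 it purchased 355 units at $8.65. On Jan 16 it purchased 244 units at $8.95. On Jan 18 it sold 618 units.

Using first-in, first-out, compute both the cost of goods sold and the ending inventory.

Jan 4, 152 sold [FIFO — oldest first]: 101 @ $4.00 + 51 @ $6.25 = $722.75
Jan 7, 212 sold [FIFO — oldest first]: 82 @ $6.25 + 130 @ $6.50 = $1,357.50
Jan 11, 704 sold [FIFO — oldest first]: 222 @ $6.50 + 260 @ $8.65 + 222 @ $7.75 = $5,412.50
Jan 18, 618 sold [FIFO — oldest first]: 92 @ $7.75 + 107 @ $7.25 + 355 @ $8.65 + 64 @ $8.95 = $5,132.30
Total COGS = $722.75 + $1,357.50 + $5,412.50 + $5,132.30 = $12,625.05
Ending inventory: 180 @ $8.95 = $1,611.00

COGS = $12,625.05; ending inventory = $1,611.00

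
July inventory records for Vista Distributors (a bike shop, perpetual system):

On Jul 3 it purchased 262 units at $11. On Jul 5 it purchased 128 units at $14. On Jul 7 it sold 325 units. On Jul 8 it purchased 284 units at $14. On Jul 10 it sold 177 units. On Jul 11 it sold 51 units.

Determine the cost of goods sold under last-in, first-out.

Jul 7, 325 sold [LIFO — newest first]: 128 @ $14 + 197 @ $11 = $3,959
Jul 10, 177 sold [LIFO — newest first]: 177 @ $14 = $2,478
Jul 11, 51 sold [LIFO — newest first]: 51 @ $14 = $714
Total COGS = $3,959 + $2,478 + $714 = $7,151
Ending inventory: 65 @ $11 + 56 @ $14 = $1,499

COGS = $7,151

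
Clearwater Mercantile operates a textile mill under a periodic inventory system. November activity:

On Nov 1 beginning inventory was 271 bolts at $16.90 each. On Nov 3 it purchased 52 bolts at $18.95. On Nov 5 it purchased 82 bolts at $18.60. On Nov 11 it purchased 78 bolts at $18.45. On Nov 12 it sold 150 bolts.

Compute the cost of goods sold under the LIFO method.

Nov 12, 150 sold [LIFO — newest first]: 78 @ $18.45 + 72 @ $18.60 = $2,778.30
Ending inventory: 271 @ $16.90 + 52 @ $18.95 + 10 @ $18.60 = $5,751.30

COGS = $2,778.30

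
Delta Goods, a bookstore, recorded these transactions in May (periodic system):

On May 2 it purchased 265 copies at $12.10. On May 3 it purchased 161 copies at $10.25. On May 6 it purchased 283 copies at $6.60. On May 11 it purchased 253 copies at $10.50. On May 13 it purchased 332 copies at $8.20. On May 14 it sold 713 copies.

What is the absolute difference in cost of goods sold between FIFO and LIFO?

FIFO COGS: 265 @ $12.10 + 161 @ $10.25 + 283 @ $6.60 + 4 @ $10.50 = $6,766.55
LIFO COGS: 332 @ $8.20 + 253 @ $10.50 + 128 @ $6.60 = $6,223.70
Difference = |$6,766.55 − $6,223.70| = $542.85

$542.85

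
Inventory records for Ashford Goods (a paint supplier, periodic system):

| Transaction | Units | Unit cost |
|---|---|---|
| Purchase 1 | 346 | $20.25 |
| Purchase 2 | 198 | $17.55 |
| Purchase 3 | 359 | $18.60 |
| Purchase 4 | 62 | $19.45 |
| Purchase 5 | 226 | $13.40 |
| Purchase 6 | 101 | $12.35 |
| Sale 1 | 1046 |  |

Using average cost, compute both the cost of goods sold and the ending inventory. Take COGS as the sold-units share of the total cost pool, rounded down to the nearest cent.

Sale 1, sell 1046: 1046/1292 × $22,640.45 → $18,329.65
Ending inventory (cost pool remaining) = $4,310.80
Check: goods available $22,640.45 = COGS $18,329.65 + ending $4,310.80

COGS = $18,329.65; ending inventory = $4,310.80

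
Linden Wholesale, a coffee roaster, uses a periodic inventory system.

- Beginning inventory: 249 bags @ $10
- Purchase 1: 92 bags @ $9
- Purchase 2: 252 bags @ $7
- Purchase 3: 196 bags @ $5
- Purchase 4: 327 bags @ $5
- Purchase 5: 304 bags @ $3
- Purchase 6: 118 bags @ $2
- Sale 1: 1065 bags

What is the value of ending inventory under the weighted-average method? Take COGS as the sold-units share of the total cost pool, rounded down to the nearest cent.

Sale 1, sell 1065: 1065/1538 × $8,845.00 → $6,124.78
Ending inventory (cost pool remaining) = $2,720.22

Ending inventory = $2,720.22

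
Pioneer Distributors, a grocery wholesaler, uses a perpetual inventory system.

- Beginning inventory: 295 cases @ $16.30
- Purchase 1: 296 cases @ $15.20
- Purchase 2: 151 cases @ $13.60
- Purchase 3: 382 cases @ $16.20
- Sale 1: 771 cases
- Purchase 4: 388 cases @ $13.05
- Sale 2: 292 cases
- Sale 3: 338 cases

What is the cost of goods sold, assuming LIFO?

Sale 1 (771) [LIFO — newest first]: 382 @ $16.20 + 151 @ $13.60 + 238 @ $15.20 = $11,859.60
Sale 2 (292) [LIFO — newest first]: 292 @ $13.05 = $3,810.60
Sale 3 (338) [LIFO — newest first]: 96 @ $13.05 + 58 @ $15.20 + 184 @ $16.30 = $5,133.60
Total COGS = $11,859.60 + $3,810.60 + $5,133.60 = $20,803.80
Ending inventory: 111 @ $16.30 = $1,809.30
Check: goods available $22,613.10 = COGS $20,803.80 + ending $1,809.30

COGS = $20,803.80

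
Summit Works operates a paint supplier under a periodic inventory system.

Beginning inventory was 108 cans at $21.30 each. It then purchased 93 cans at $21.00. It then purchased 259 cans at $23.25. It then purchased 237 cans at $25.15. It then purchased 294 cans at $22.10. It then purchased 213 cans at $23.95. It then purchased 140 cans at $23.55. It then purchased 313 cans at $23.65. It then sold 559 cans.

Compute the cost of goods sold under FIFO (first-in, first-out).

COGS = $12,765.00

Sale 1 (559) [FIFO — oldest first]: 108 @ $21.30 + 93 @ $21.00 + 259 @ $23.25 + 99 @ $25.15 = $12,765.00
Ending inventory: 138 @ $25.15 + 294 @ $22.10 + 213 @ $23.95 + 140 @ $23.55 + 313 @ $23.65 = $25,768.90
Check: goods available $38,533.90 = COGS $12,765.00 + ending $25,768.90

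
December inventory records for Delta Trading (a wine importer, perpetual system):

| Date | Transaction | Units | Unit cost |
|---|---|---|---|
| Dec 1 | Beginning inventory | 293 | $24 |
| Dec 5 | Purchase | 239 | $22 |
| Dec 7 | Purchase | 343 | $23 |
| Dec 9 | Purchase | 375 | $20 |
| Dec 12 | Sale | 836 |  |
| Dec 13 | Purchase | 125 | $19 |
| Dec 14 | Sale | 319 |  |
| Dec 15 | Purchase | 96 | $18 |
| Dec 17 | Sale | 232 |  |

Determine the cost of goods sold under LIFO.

COGS = $29,766

Dec 12, 836 sold [LIFO — newest first]: 375 @ $20 + 343 @ $23 + 118 @ $22 = $17,985
Dec 14, 319 sold [LIFO — newest first]: 125 @ $19 + 121 @ $22 + 73 @ $24 = $6,789
Dec 17, 232 sold [LIFO — newest first]: 96 @ $18 + 136 @ $24 = $4,992
Total COGS = $17,985 + $6,789 + $4,992 = $29,766
Ending inventory: 84 @ $24 = $2,016
Check: goods available $31,782 = COGS $29,766 + ending $2,016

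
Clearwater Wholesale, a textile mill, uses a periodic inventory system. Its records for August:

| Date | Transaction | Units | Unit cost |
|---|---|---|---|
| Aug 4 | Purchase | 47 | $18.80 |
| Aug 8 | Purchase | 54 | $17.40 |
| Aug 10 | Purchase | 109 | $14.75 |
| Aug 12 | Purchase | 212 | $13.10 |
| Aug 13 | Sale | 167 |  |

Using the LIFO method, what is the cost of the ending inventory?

Ending inventory = $4,020.45

Aug 13, 167 sold [LIFO — newest first]: 167 @ $13.10 = $2,187.70
Ending inventory: 47 @ $18.80 + 54 @ $17.40 + 109 @ $14.75 + 45 @ $13.10 = $4,020.45
Check: goods available $6,208.15 = COGS $2,187.70 + ending $4,020.45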